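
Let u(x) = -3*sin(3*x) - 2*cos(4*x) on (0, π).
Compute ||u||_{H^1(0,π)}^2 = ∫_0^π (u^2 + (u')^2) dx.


||u||_{H^1(0,π)}^2 = -1224/7 + 79*π

u'(x) = 8*sin(4*x) - 9*cos(3*x).
Expand u² and (u')² and integrate term by term on (0, π), using: for integers n ≥ 1, ∫_0^π sin²(nx) dx = ∫_0^π cos²(nx) dx = π/2; for n ≠ n', ∫_0^π sin(nx)sin(n'x) dx = ∫_0^π cos(nx)cos(n'x) dx = 0; and by product-to-sum, ∫_0^π sin(nx)cos(n'x) dx = ½∫_0^π [sin((n+n')x) + sin((n−n')x)] dx, which is 0 when n+n' is even and 2n/(n²−n'²) when n+n' is odd (it need not vanish on (0, π)).
  u² squared terms: (-3)²·∫sin(3x)² dx = 9·π/2 = 9*π/2;  (-2)²·∫cos(4x)² dx = 4·π/2 = 2*π.
  u² cross terms: 2·(-3)·(-2)·∫sin(3x)·cos(4x) dx = 12·(-6/7) = -72/7.
  So ∫_0^π u² dx = 9*π/2 + 2*π − 72/7 = -72/7 + 13*π/2.
  (u')² squared terms: (-9)²·∫cos(3x)² dx = 81·π/2 = 81*π/2;  (8)²·∫sin(4x)² dx = 64·π/2 = 32*π.
  (u')² cross terms: 2·(-9)·(8)·∫cos(3x)·sin(4x) dx = -144·(8/7) = -1152/7.
  So ∫_0^π (u')² dx = 81*π/2 + 32*π − 1152/7 = -1152/7 + 145*π/2.
||u||_{H^1}^2 = (-72/7 + 13*π/2) + (-1152/7 + 145*π/2) = -1224/7 + 79*π.


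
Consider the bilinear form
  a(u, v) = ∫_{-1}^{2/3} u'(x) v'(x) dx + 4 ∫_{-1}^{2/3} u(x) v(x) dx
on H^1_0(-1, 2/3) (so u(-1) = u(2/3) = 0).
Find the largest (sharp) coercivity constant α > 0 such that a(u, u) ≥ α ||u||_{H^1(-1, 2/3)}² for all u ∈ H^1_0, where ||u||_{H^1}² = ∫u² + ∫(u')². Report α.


α = 1

Coercivity of a(·,·) on H^1_0(-1, 2/3) means a(u, u) ≥ α ||u||_{H^1}² for every u ∈ H^1_0.
The interval has length L = 5/3, and Poincaré/coercivity depend only on L. Here a(u, u) = ∫(u')² + (4)·∫u².
Here c = 4 ≥ 1, so a(u,u) = ∫(u')² + c∫u² ≥ ∫(u')² + ∫u² = ||u||_{H^1}², i.e. α = 1 works. No larger α is possible: a(u,u) ≥ α||u||_{H^1}² means (1−α)∫(u')² ≥ (α−c)∫u², and for the modes u_n = sin(nπ(x−x₀)/L) (x₀ the left endpoint) one has ∫u_n²/∫(u_n')² = (L/(nπ))² → 0, so a(u_n,u_n)/||u_n||_{H^1}² → 1. Hence the optimal constant is α = 1.
Therefore α = 1.


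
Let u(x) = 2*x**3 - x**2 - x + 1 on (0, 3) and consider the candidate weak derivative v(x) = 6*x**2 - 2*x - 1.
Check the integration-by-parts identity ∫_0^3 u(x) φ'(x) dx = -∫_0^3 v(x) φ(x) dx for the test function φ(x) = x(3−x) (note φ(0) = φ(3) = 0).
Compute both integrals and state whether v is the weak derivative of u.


LHS = -549/10, RHS = -549/10. Yes, v = u' weakly.

u(x) = 2*x**3 - x**2 - x + 1, classical derivative u'(x) = 6*x**2 - 2*x - 1.
φ(x) = x(3−x), so φ'(x) = 3 - 2*x.
Note φ(0) = φ(3) = 0, so the boundary term u·φ vanishes.
LHS = ∫_0^3 u(x) φ'(x) dx = ∫_0^3 (-4*x^4 + 8*x^3 - x^2 - 5*x + 3) dx. Term by term:
  ∫_0^3 -4*x^4 dx = -972/5;  ∫_0^3 8*x^3 dx = 162;  ∫_0^3 -x^2 dx = -9;
  ∫_0^3 -5*x dx = -45/2;  ∫_0^3 3 dx = 9.
Sum: -972/5 + 162 − 9 − 45/2 + 9 = -549/10.
So LHS = -549/10.
∫_0^3 v(x) φ(x) dx = ∫_0^3 (-6*x^4 + 20*x^3 - 5*x^2 - 3*x) dx. Term by term:
  ∫_0^3 -6*x^4 dx = -1458/5;  ∫_0^3 20*x^3 dx = 405;  ∫_0^3 -5*x^2 dx = -45;
  ∫_0^3 -3*x dx = -27/2.
Sum: -1458/5 + 405 − 45 − 27/2 = 549/10.
So RHS = -∫_0^3 v(x) φ(x) dx = -549/10.
LHS = RHS, so the identity holds for this test φ.
Moreover u is smooth here and v(x) = u'(x) = 6*x**2 - 2*x - 1 pointwise, so the identity holds for every test function. Hence v is the weak derivative of u.


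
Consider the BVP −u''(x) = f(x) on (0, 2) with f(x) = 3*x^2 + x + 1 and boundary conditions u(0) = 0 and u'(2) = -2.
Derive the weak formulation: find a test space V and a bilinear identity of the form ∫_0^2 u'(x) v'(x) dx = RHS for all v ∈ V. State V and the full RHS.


V = {v ∈ H^1(0, 2) : v(0) = 0} (test functions vanish at x = 0 where u is specified); weak form: ∫_0^2 u'v' dx = ∫_0^2 (3*x^2 + x + 1) v dx − 2·v(2) for all v ∈ V.

Multiply both sides by a test function v and integrate from 0 to 2:
  ∫_0^2 −u''(x) v(x) dx = ∫_0^2 f(x) v(x) dx.
Integrate the LHS by parts once:
  ∫_0^2 −u'' v dx = −[u'(x) v(x)]_0^2 + ∫_0^2 u'(x) v'(x) dx.
Thus ∫_0^2 u'(x) v'(x) dx = ∫_0^2 f(x) v(x) dx + [u'(x) v(x)]_0^2.
Choose V so that boundary terms are either known or forced to vanish.
Mixed BC: u(0) = 0 (Dirichlet) and u'(2) = -2 (Neumann). Define V = {v ∈ H^1(0, 2) : v(0) = 0}. Then [u' v]_0^2 = u'(2)·v(2) − u'(0)·0 = − 2·v(2).
Weak formulation: find u (satisfying any essential BC) such that ∫_0^2 u'(x) v'(x) dx = ∫_0^2 f v dx − 2·v(2) for all v ∈ V (Dirichlet at 0 absorbed into V; Neumann datum at x = 2 contributes the boundary term).
Substituting f(x) = 3*x^2 + x + 1, the right-hand side is ∫_0^2 (3*x^2 + x + 1) v dx − 2·v(2).


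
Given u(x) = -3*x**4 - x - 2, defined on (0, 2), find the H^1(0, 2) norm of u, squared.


||u||_{H^1}^2 = 357274/105

The H^1 norm (squared) on an interval (0, L) is
  ||u||_{H^1}^2 = ∫_0^L u(x)^2 dx + ∫_0^L u'(x)^2 dx.
Compute u'(x) = -12*x**3 - 1.
Then u(x)^2 = 9*x**8 + 6*x**5 + 12*x**4 + x**2 + 4*x + 4 and u'(x)^2 = 144*x**6 + 24*x**3 + 1.
Integrate each monomial from 0 to 2 using ∫_0^2 c·x^n dx = c·2^(n+1)/(n+1):
  ∫_0^2 u(x)^2 dx = ∫_0^2 (9*x^8 + 6*x^5 + 12*x^4 + x^2 + 4*x + 4) dx. Term by term:
    ∫_0^2 9*x^8 dx = 512;  ∫_0^2 6*x^5 dx = 64;  ∫_0^2 12*x^4 dx = 384/5;
    ∫_0^2 x^2 dx = 8/3;  ∫_0^2 4*x dx = 8;  ∫_0^2 4 dx = 8.
  Sum: 512 + 64 + 384/5 + 8/3 + 8 + 8 = 10072/15.
  ∫_0^2 u'(x)^2 dx = ∫_0^2 (144*x^6 + 24*x^3 + 1) dx. Term by term:
    ∫_0^2 144*x^6 dx = 18432/7;  ∫_0^2 24*x^3 dx = 96;  ∫_0^2 1 dx = 2.
  Sum: 18432/7 + 96 + 2 = 19118/7.
Adding: ||u||_{H^1}^2 = 10072/15 + 19118/7 = 357274/105.


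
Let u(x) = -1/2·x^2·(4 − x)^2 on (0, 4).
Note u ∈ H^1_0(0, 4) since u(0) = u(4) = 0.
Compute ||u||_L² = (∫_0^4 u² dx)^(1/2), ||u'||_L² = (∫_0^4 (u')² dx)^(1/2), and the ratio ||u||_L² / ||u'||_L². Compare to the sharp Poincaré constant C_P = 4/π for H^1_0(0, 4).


||u||_L² / ||u'||_L² = 2*sqrt(3)/3 < C_P = 4/π.

u(x) = -1/2·x^2·(4 − x)^2, so u'(x) = x*(x*(4 - x) - (x - 4)^2).
u(x) = -1/2·x^2·(4 − x)^2 vanishes at x = 0 and x = 4, so u ∈ H^1_0(0, 4). Differentiate via the product rule and integrate the resulting polynomials term by term.
  ∫_0^4 u² dx = ∫_0^4 (x^8/4 - 4*x^7 + 24*x^6 - 64*x^5 + 64*x^4) dx. Term by term:
    ∫_0^4 x^8/4 dx = 65536/9;  ∫_0^4 -4*x^7 dx = -32768;  ∫_0^4 24*x^6 dx = 393216/7;
    ∫_0^4 -64*x^5 dx = -131072/3;  ∫_0^4 64*x^4 dx = 65536/5.
  Sum: 65536/9 − 32768 + 393216/7 − 131072/3 + 65536/5 = 32768/315.
  ∫_0^4 (u')² dx = ∫_0^4 (4*x^6 - 48*x^5 + 208*x^4 - 384*x^3 + 256*x^2) dx. Term by term:
    ∫_0^4 4*x^6 dx = 65536/7;  ∫_0^4 -48*x^5 dx = -32768;  ∫_0^4 208*x^4 dx = 212992/5;
    ∫_0^4 -384*x^3 dx = -24576;  ∫_0^4 256*x^2 dx = 16384/3.
  Sum: 65536/7 − 32768 + 212992/5 − 24576 + 16384/3 = 8192/105.
∫_0^4 u² dx = 32768/315, so ||u||_L² = 128*sqrt(70)/105.
∫_0^4 (u')² dx = 8192/105, so ||u'||_L² = 64*sqrt(210)/105.
Ratio ||u||_L² / ||u'||_L² = 2*sqrt(3)/3.
Sharp Poincaré constant on H^1_0(0, 4) is C_P = L/π = 4/π, achieved by sin(π/4·x).
A polynomial bump cannot attain the sharp Poincaré constant (only the first sine eigenfunction does), so the ratio is strictly less than C_P, consistent with ||u||_L² ≤ C_P ||u'||_L².


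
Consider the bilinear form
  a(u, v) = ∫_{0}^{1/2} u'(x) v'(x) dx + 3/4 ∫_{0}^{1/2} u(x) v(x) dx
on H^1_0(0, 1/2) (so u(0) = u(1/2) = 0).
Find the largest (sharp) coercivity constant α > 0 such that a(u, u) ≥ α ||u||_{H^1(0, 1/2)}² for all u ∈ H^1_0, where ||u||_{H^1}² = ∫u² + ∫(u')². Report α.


α = (3 + 16*π^2)/(4*(1 + 4*π^2))

Coercivity of a(·,·) on H^1_0(0, 1/2) means a(u, u) ≥ α ||u||_{H^1}² for every u ∈ H^1_0.
The interval has length L = 1/2, and Poincaré/coercivity depend only on L. Here a(u, u) = ∫(u')² + (3/4)·∫u².
Here 0 < c = 3/4 < 1. The condition a(u,u) ≥ α||u||_{H^1}² reads (1−α)∫(u')² ≥ (α−c)∫u². Any admissible α is ≤ 1 (rapidly oscillating u have ∫u²/∫(u')² → 0), and α = 1 would force 0 ≥ (1−c)∫u², impossible since c < 1; so 1−α > 0. By the sharp Poincaré inequality on H^1_0 of an interval of length L, ∫(u')² ≥ (π/L)²∫u² with equality for the first sine mode sin(π(x−x₀)/L) (x₀ the left endpoint), so the inequality holds for all u iff (1−α)(π/L)² ≥ α − c, i.e. α ≤ ((π/L)² + c)/((π/L)² + 1) = (1 + c(L/π)²)/(1 + (L/π)²). With (π/L)² = 4*π^2 and c = 3/4, the largest admissible constant is α = ((π/L)² + c)/((π/L)² + 1).
Simplifying, α = (3 + 16*π^2)/(4*(1 + 4*π^2)).


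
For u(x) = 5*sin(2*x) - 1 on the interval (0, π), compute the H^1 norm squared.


||u||_{H^1(0,π)}^2 = 127*π/2

u'(x) = 10*cos(2*x).
Expand u² and (u')² and integrate term by term on (0, π), using: for integers n ≥ 1, ∫_0^π sin²(nx) dx = ∫_0^π cos²(nx) dx = π/2; for n ≠ n', ∫_0^π sin(nx)sin(n'x) dx = ∫_0^π cos(nx)cos(n'x) dx = 0; and by product-to-sum, ∫_0^π sin(nx)cos(n'x) dx = ½∫_0^π [sin((n+n')x) + sin((n−n')x)] dx, which is 0 when n+n' is even and 2n/(n²−n'²) when n+n' is odd (it need not vanish on (0, π)). For the constant mode: ∫_0^π 1 dx = π, ∫_0^π cos(nx) dx = 0, ∫_0^π sin(nx) dx = (1−(−1)^n)/n.
  u² squared terms: (-1)²·∫1 dx = 1·π = π;  (5)²·∫sin(2x)² dx = 25·π/2 = 25*π/2.
  u² cross terms: 2·(-1)·(5)·∫1·sin(2x) dx = -10·(0) = 0.
  So ∫_0^π u² dx = π + 25*π/2 + 0 = 27*π/2.
  (u')² squared terms: (10)²·∫cos(2x)² dx = 100·π/2 = 50*π.
  So ∫_0^π (u')² dx = 50*π.
||u||_{H^1}^2 = (27*π/2) + (50*π) = 127*π/2.


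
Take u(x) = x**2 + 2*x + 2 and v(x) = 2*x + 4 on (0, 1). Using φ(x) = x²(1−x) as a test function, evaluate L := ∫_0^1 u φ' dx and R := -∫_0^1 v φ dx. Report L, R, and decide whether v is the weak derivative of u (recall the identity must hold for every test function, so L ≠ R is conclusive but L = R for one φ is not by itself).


LHS = -4/15, RHS = -13/30. No, v is not the weak derivative of u.

u(x) = x**2 + 2*x + 2, classical derivative u'(x) = 2*x + 2.
φ(x) = x²(1−x), so φ'(x) = x*(2 - 3*x).
Note φ(0) = φ(1) = 0, so the boundary term u·φ vanishes.
LHS = ∫_0^1 u(x) φ'(x) dx = ∫_0^1 (-3*x^4 - 4*x^3 - 2*x^2 + 4*x) dx. Term by term:
  ∫_0^1 -3*x^4 dx = -3/5;  ∫_0^1 -4*x^3 dx = -1;  ∫_0^1 -2*x^2 dx = -2/3;
  ∫_0^1 4*x dx = 2.
Sum: -3/5 − 1 − 2/3 + 2 = -4/15.
So LHS = -4/15.
∫_0^1 v(x) φ(x) dx = ∫_0^1 (-2*x^4 - 2*x^3 + 4*x^2) dx. Term by term:
  ∫_0^1 -2*x^4 dx = -2/5;  ∫_0^1 -2*x^3 dx = -1/2;  ∫_0^1 4*x^2 dx = 4/3.
Sum: -2/5 − 1/2 + 4/3 = 13/30.
So RHS = -∫_0^1 v(x) φ(x) dx = -13/30.
LHS − RHS = 1/6 ≠ 0, so the identity fails.
(For a valid weak derivative the identity must hold for EVERY test function, in particular this one. The failure shows v is NOT the weak derivative of u.)
Correct weak derivative would be u'(x) = 2*x + 2.


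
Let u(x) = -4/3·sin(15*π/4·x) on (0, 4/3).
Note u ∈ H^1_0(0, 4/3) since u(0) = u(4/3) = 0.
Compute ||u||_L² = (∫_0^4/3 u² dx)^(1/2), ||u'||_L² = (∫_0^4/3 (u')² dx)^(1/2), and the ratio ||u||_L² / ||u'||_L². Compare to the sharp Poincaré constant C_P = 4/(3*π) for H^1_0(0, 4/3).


||u||_L² / ||u'||_L² = 4/(15*π) < C_P = 4/(3*π).

u(x) = -4/3·sin(15*π/4·x), so u'(x) = -5*π*cos(15*π*x/4).
Writing u(x) = A·sin(kπx/L) with A = -4/3 and k = 5, use ∫_0^L sin²(kπx/L) dx = L/2 and ∫_0^L cos²(kπx/L) dx = L/2.
u² = 16/9·sin²(15*π/4·x) and (u')² = 25*π^2·cos²(15*π/4·x), and each of sin², cos² integrates to L/2 = 2/3 over (0, 4/3).
∫_0^4/3 u² dx = 32/27, so ||u||_L² = 4*sqrt(6)/9.
∫_0^4/3 (u')² dx = 50*π^2/3, so ||u'||_L² = 5*sqrt(6)*π/3.
Ratio ||u||_L² / ||u'||_L² = 4/(15*π).
Sharp Poincaré constant on H^1_0(0, 4/3) is C_P = L/π = 4/(3*π), achieved by sin(3*π/4·x).
This is the k = 5 harmonic; the ratio L/(kπ) is strictly less than C_P = L/π, consistent with the sharp inequality ||u||_L² ≤ C_P ||u'||_L².


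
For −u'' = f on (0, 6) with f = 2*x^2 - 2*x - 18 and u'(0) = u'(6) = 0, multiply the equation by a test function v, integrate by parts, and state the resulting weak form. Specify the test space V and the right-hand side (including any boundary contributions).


V = H^1(0, 6) (no boundary constraint on v; u is determined up to an additive constant); weak form: ∫_0^6 u'v' dx = ∫_0^6 (2*x^2 - 2*x - 18) v dx for all v ∈ V.

Multiply both sides by a test function v and integrate from 0 to 6:
  ∫_0^6 −u''(x) v(x) dx = ∫_0^6 f(x) v(x) dx.
Integrate the LHS by parts once:
  ∫_0^6 −u'' v dx = −[u'(x) v(x)]_0^6 + ∫_0^6 u'(x) v'(x) dx.
Thus ∫_0^6 u'(x) v'(x) dx = ∫_0^6 f(x) v(x) dx + [u'(x) v(x)]_0^6.
Choose V so that boundary terms are either known or forced to vanish.
u has homogeneous Neumann: u'(0) = u'(6) = 0. So [u' v]_0^6 = 0·v(6) − 0·v(0) = 0 for any v; take V = H^1(0, 6).
Weak formulation: find u (satisfying any essential BC) such that ∫_0^6 u'(x) v'(x) dx = ∫_0^6 f v dx for all v ∈ V (homogeneous Neumann, so boundary terms vanish).
Substituting f(x) = 2*x^2 - 2*x - 18, the right-hand side is ∫_0^6 (2*x^2 - 2*x - 18) v dx.
Compatibility check (pure Neumann): taking v ≡ 1 ∈ V gives 0 = ∫_0^6 f dx + (0) − (0), i.e. ∫_0^6 f dx must equal u'(0) − u'(6) = 0. Indeed ∫_0^6 (2*x^2 - 2*x - 18) dx = 0, so the data are compatible. The solution is then unique only up to an additive constant (fix it e.g. by requiring ∫_0^6 u dx = 0).


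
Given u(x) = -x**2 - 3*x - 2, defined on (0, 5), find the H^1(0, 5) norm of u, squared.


||u||_{H^1}^2 = 15815/6

The H^1 norm (squared) on an interval (0, L) is
  ||u||_{H^1}^2 = ∫_0^L u(x)^2 dx + ∫_0^L u'(x)^2 dx.
Compute u'(x) = -2*x - 3.
Then u(x)^2 = x**4 + 6*x**3 + 13*x**2 + 12*x + 4 and u'(x)^2 = 4*x**2 + 12*x + 9.
Integrate each monomial from 0 to 5 using ∫_0^5 c·x^n dx = c·5^(n+1)/(n+1):
  ∫_0^5 u(x)^2 dx = ∫_0^5 (x^4 + 6*x^3 + 13*x^2 + 12*x + 4) dx. Term by term:
    ∫_0^5 x^4 dx = 625;  ∫_0^5 6*x^3 dx = 1875/2;  ∫_0^5 13*x^2 dx = 1625/3;
    ∫_0^5 12*x dx = 150;  ∫_0^5 4 dx = 20.
  Sum: 625 + 1875/2 + 1625/3 + 150 + 20 = 13645/6.
  ∫_0^5 u'(x)^2 dx = ∫_0^5 (4*x^2 + 12*x + 9) dx. Term by term:
    ∫_0^5 4*x^2 dx = 500/3;  ∫_0^5 12*x dx = 150;  ∫_0^5 9 dx = 45.
  Sum: 500/3 + 150 + 45 = 1085/3.
Adding: ||u||_{H^1}^2 = 13645/6 + 1085/3 = 15815/6.


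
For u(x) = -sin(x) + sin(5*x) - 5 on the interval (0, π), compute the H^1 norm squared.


||u||_{H^1(0,π)}^2 = 16 + 39*π

u'(x) = -cos(x) + 5*cos(5*x).
Expand u² and (u')² and integrate term by term on (0, π), using: for integers n ≥ 1, ∫_0^π sin²(nx) dx = ∫_0^π cos²(nx) dx = π/2; for n ≠ n', ∫_0^π sin(nx)sin(n'x) dx = ∫_0^π cos(nx)cos(n'x) dx = 0; and by product-to-sum, ∫_0^π sin(nx)cos(n'x) dx = ½∫_0^π [sin((n+n')x) + sin((n−n')x)] dx, which is 0 when n+n' is even and 2n/(n²−n'²) when n+n' is odd (it need not vanish on (0, π)). For the constant mode: ∫_0^π 1 dx = π, ∫_0^π cos(nx) dx = 0, ∫_0^π sin(nx) dx = (1−(−1)^n)/n.
  u² squared terms: (-5)²·∫1 dx = 25·π = 25*π;  (-1)²·∫sin(x)² dx = 1·π/2 = π/2;  (1)²·∫sin(5x)² dx = 1·π/2 = π/2.
  u² cross terms: 2·(-5)·(-1)·∫1·sin(x) dx = 10·(2) = 20;  2·(-5)·(1)·∫1·sin(5x) dx = -10·(2/5) = -4;  2·(-1)·(1)·∫sin(x)·sin(5x) dx = -2·(0) = 0.
  So ∫_0^π u² dx = 25*π + π/2 + π/2 + 20 − 4 + 0 = 16 + 26*π.
  (u')² squared terms: (-1)²·∫cos(x)² dx = 1·π/2 = π/2;  (5)²·∫cos(5x)² dx = 25·π/2 = 25*π/2.
  (u')² cross terms: 2·(-1)·(5)·∫cos(x)·cos(5x) dx = -10·(0) = 0.
  So ∫_0^π (u')² dx = π/2 + 25*π/2 + 0 = 13*π.
||u||_{H^1}^2 = (16 + 26*π) + (13*π) = 16 + 39*π.


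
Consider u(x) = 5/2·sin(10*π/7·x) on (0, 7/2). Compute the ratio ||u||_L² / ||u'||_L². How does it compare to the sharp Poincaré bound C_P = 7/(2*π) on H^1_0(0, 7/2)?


||u||_L² / ||u'||_L² = 7/(10*π) < C_P = 7/(2*π).

u(x) = 5/2·sin(10*π/7·x), so u'(x) = 25*π*cos(10*π*x/7)/7.
Writing u(x) = A·sin(kπx/L) with A = 5/2 and k = 5, use ∫_0^L sin²(kπx/L) dx = L/2 and ∫_0^L cos²(kπx/L) dx = L/2.
u² = 25/4·sin²(10*π/7·x) and (u')² = 625*π^2/49·cos²(10*π/7·x), and each of sin², cos² integrates to L/2 = 7/4 over (0, 7/2).
∫_0^7/2 u² dx = 175/16, so ||u||_L² = 5*sqrt(7)/4.
∫_0^7/2 (u')² dx = 625*π^2/28, so ||u'||_L² = 25*sqrt(7)*π/14.
Ratio ||u||_L² / ||u'||_L² = 7/(10*π).
Sharp Poincaré constant on H^1_0(0, 7/2) is C_P = L/π = 7/(2*π), achieved by sin(2*π/7·x).
This is the k = 5 harmonic; the ratio L/(kπ) is strictly less than C_P = L/π, consistent with the sharp inequality ||u||_L² ≤ C_P ||u'||_L².


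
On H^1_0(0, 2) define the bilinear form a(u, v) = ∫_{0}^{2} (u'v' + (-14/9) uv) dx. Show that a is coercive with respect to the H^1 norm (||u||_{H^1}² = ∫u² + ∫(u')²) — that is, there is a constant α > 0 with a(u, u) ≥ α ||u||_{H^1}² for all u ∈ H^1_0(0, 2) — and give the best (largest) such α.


α = (-56/9 + π^2)/(4 + π^2)

Coercivity of a(·,·) on H^1_0(0, 2) means a(u, u) ≥ α ||u||_{H^1}² for every u ∈ H^1_0.
The interval has length L = 2, and Poincaré/coercivity depend only on L. Here a(u, u) = ∫(u')² + (-14/9)·∫u².
Here c = -14/9 < 0 with |c| < (π/L)² = π^2/4, so coercivity still holds. The condition a(u,u) ≥ α||u||_{H^1}² reads (1−α)∫(u')² ≥ (α−c)∫u². Any admissible α is ≤ 1 (rapidly oscillating u have ∫u²/∫(u')² → 0), and α = 1 would force 0 ≥ (1−c)∫u², impossible since c < 1; so 1−α > 0. By the sharp Poincaré inequality on H^1_0 of an interval of length L, ∫(u')² ≥ (π/L)²∫u² with equality for the first sine mode sin(π(x−x₀)/L) (x₀ the left endpoint), so the inequality holds for all u iff (1−α)(π/L)² ≥ α − c, i.e. α ≤ ((π/L)² + c)/((π/L)² + 1) = (1 + c(L/π)²)/(1 + (L/π)²). (Direct route, valid since c ≤ 0: Poincaré gives c∫u² ≥ c(L/π)²∫(u')², so a(u,u) ≥ (1 + c(L/π)²)∫(u')², while ||u||_{H^1}² ≤ (1 + (L/π)²)∫(u')²; dividing yields the same α.) With (π/L)² = π^2/4 and c = -14/9, the largest admissible constant is α = ((π/L)² + c)/((π/L)² + 1).
Simplifying, α = (-56/9 + π^2)/(4 + π^2).


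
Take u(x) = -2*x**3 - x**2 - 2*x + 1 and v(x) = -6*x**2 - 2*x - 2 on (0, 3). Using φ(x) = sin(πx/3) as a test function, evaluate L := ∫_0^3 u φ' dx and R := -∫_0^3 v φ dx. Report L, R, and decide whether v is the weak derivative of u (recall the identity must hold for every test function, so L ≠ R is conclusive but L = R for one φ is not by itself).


LHS = -648/π^3 + 192/π, RHS = -648/π^3 + 192/π. Yes, v = u' weakly.

u(x) = -2*x**3 - x**2 - 2*x + 1, classical derivative u'(x) = -6*x**2 - 2*x - 2.
φ(x) = sin(πx/3), so φ'(x) = π*cos(π*x/3)/3.
Note φ(0) = φ(3) = 0, so the boundary term u·φ vanishes.
LHS = ∫_0^3 u(x) φ'(x) dx = ∫_0^3 (-2*π*x^3*cos(π*x/3)/3 - π*x^2*cos(π*x/3)/3 - 2*π*x*cos(π*x/3)/3 + π*cos(π*x/3)/3) dx. Term by term:
  ∫_0^3 π*cos(π*x/3)/3 dx = 0;  ∫_0^3 -2*π*x*cos(π*x/3)/3 dx = 12/π;  ∫_0^3 -2*π*x^3*cos(π*x/3)/3 dx = -648/π^3 + 162/π;
  ∫_0^3 -π*x^2*cos(π*x/3)/3 dx = 18/π.
Sum: 0 + 12/π + -648/π^3 + 162/π + 18/π = -648/π^3 + 192/π.
So LHS = -648/π^3 + 192/π.
∫_0^3 v(x) φ(x) dx = ∫_0^3 (-6*x^2*sin(π*x/3) - 2*x*sin(π*x/3) - 2*sin(π*x/3)) dx. Term by term:
  ∫_0^3 -2*sin(π*x/3) dx = -12/π;  ∫_0^3 -6*x^2*sin(π*x/3) dx = -162/π + 648/π^3;  ∫_0^3 -2*x*sin(π*x/3) dx = -18/π.
Sum: -12/π + -162/π + 648/π^3 − 18/π = -192/π + 648/π^3.
So RHS = -∫_0^3 v(x) φ(x) dx = -648/π^3 + 192/π.
LHS = RHS, so the identity holds for this test φ.
Moreover u is smooth here and v(x) = u'(x) = -6*x**2 - 2*x - 2 pointwise, so the identity holds for every test function. Hence v is the weak derivative of u.


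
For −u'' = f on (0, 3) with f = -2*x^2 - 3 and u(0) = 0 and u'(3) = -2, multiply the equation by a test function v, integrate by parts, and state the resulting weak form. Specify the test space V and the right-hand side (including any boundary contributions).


V = {v ∈ H^1(0, 3) : v(0) = 0} (test functions vanish at x = 0 where u is specified); weak form: ∫_0^3 u'v' dx = ∫_0^3 (-2*x^2 - 3) v dx − 2·v(3) for all v ∈ V.

Multiply both sides by a test function v and integrate from 0 to 3:
  ∫_0^3 −u''(x) v(x) dx = ∫_0^3 f(x) v(x) dx.
Integrate the LHS by parts once:
  ∫_0^3 −u'' v dx = −[u'(x) v(x)]_0^3 + ∫_0^3 u'(x) v'(x) dx.
Thus ∫_0^3 u'(x) v'(x) dx = ∫_0^3 f(x) v(x) dx + [u'(x) v(x)]_0^3.
Choose V so that boundary terms are either known or forced to vanish.
Mixed BC: u(0) = 0 (Dirichlet) and u'(3) = -2 (Neumann). Define V = {v ∈ H^1(0, 3) : v(0) = 0}. Then [u' v]_0^3 = u'(3)·v(3) − u'(0)·0 = − 2·v(3).
Weak formulation: find u (satisfying any essential BC) such that ∫_0^3 u'(x) v'(x) dx = ∫_0^3 f v dx − 2·v(3) for all v ∈ V (Dirichlet at 0 absorbed into V; Neumann datum at x = 3 contributes the boundary term).
Substituting f(x) = -2*x^2 - 3, the right-hand side is ∫_0^3 (-2*x^2 - 3) v dx − 2·v(3).


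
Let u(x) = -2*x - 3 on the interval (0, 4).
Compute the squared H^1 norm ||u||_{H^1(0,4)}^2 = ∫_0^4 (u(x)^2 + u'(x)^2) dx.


||u||_{H^1}^2 = 700/3

The H^1 norm (squared) on an interval (0, L) is
  ||u||_{H^1}^2 = ∫_0^L u(x)^2 dx + ∫_0^L u'(x)^2 dx.
Compute u'(x) = -2.
Then u(x)^2 = 4*x**2 + 12*x + 9 and u'(x)^2 = 4.
Integrate each monomial from 0 to 4 using ∫_0^4 c·x^n dx = c·4^(n+1)/(n+1):
  ∫_0^4 u(x)^2 dx = ∫_0^4 (4*x^2 + 12*x + 9) dx. Term by term:
    ∫_0^4 4*x^2 dx = 256/3;  ∫_0^4 12*x dx = 96;  ∫_0^4 9 dx = 36.
  Sum: 256/3 + 96 + 36 = 652/3.
  ∫_0^4 u'(x)^2 dx = ∫_0^4 (4) dx. Term by term:
    ∫_0^4 4 dx = 16.
Adding: ||u||_{H^1}^2 = 652/3 + 16 = 700/3.


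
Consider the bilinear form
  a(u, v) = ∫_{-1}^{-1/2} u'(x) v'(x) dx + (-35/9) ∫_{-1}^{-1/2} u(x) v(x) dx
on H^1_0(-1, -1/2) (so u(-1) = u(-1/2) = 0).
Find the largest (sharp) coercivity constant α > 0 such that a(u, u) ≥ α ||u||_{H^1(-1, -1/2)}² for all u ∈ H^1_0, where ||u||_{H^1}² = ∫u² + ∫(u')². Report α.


α = (-35 + 36*π^2)/(9*(1 + 4*π^2))

Coercivity of a(·,·) on H^1_0(-1, -1/2) means a(u, u) ≥ α ||u||_{H^1}² for every u ∈ H^1_0.
The interval has length L = 1/2, and Poincaré/coercivity depend only on L. Here a(u, u) = ∫(u')² + (-35/9)·∫u².
Here c = -35/9 < 0 with |c| < (π/L)² = 4*π^2, so coercivity still holds. The condition a(u,u) ≥ α||u||_{H^1}² reads (1−α)∫(u')² ≥ (α−c)∫u². Any admissible α is ≤ 1 (rapidly oscillating u have ∫u²/∫(u')² → 0), and α = 1 would force 0 ≥ (1−c)∫u², impossible since c < 1; so 1−α > 0. By the sharp Poincaré inequality on H^1_0 of an interval of length L, ∫(u')² ≥ (π/L)²∫u² with equality for the first sine mode sin(π(x−x₀)/L) (x₀ the left endpoint), so the inequality holds for all u iff (1−α)(π/L)² ≥ α − c, i.e. α ≤ ((π/L)² + c)/((π/L)² + 1) = (1 + c(L/π)²)/(1 + (L/π)²). (Direct route, valid since c ≤ 0: Poincaré gives c∫u² ≥ c(L/π)²∫(u')², so a(u,u) ≥ (1 + c(L/π)²)∫(u')², while ||u||_{H^1}² ≤ (1 + (L/π)²)∫(u')²; dividing yields the same α.) With (π/L)² = 4*π^2 and c = -35/9, the largest admissible constant is α = ((π/L)² + c)/((π/L)² + 1).
Simplifying, α = (-35 + 36*π^2)/(9*(1 + 4*π^2)).


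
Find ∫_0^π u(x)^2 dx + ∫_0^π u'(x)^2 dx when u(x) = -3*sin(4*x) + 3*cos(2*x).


||u||_{H^1(0,π)}^2 = 99*π

u'(x) = -6*sin(2*x) - 12*cos(4*x).
Expand u² and (u')² and integrate term by term on (0, π), using: for integers n ≥ 1, ∫_0^π sin²(nx) dx = ∫_0^π cos²(nx) dx = π/2; for n ≠ n', ∫_0^π sin(nx)sin(n'x) dx = ∫_0^π cos(nx)cos(n'x) dx = 0; and by product-to-sum, ∫_0^π sin(nx)cos(n'x) dx = ½∫_0^π [sin((n+n')x) + sin((n−n')x)] dx, which is 0 when n+n' is even and 2n/(n²−n'²) when n+n' is odd (it need not vanish on (0, π)).
  u² squared terms: (-3)²·∫sin(4x)² dx = 9·π/2 = 9*π/2;  (3)²·∫cos(2x)² dx = 9·π/2 = 9*π/2.
  u² cross terms: 2·(-3)·(3)·∫sin(4x)·cos(2x) dx = -18·(0) = 0.
  So ∫_0^π u² dx = 9*π/2 + 9*π/2 + 0 = 9*π.
  (u')² squared terms: (-12)²·∫cos(4x)² dx = 144·π/2 = 72*π;  (-6)²·∫sin(2x)² dx = 36·π/2 = 18*π.
  (u')² cross terms: 2·(-12)·(-6)·∫cos(4x)·sin(2x) dx = 144·(0) = 0.
  So ∫_0^π (u')² dx = 72*π + 18*π + 0 = 90*π.
||u||_{H^1}^2 = (9*π) + (90*π) = 99*π.


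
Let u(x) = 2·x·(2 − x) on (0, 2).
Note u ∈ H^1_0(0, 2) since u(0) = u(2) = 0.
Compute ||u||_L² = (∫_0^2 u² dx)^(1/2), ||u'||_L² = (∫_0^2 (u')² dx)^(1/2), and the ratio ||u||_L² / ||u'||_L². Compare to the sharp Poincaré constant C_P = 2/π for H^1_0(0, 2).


||u||_L² / ||u'||_L² = sqrt(10)/5 < C_P = 2/π.

u(x) = 2·x·(2 − x), so u'(x) = 4 - 4*x.
u(x) = 2·x·(2 − x) vanishes at x = 0 and x = 2, so u ∈ H^1_0(0, 2). Differentiate via the product rule and integrate the resulting polynomials term by term.
  ∫_0^2 u² dx = ∫_0^2 (4*x^4 - 16*x^3 + 16*x^2) dx. Term by term:
    ∫_0^2 4*x^4 dx = 128/5;  ∫_0^2 -16*x^3 dx = -64;  ∫_0^2 16*x^2 dx = 128/3.
  Sum: 128/5 − 64 + 128/3 = 64/15.
  ∫_0^2 (u')² dx = ∫_0^2 (16*x^2 - 32*x + 16) dx. Term by term:
    ∫_0^2 16*x^2 dx = 128/3;  ∫_0^2 -32*x dx = -64;  ∫_0^2 16 dx = 32.
  Sum: 128/3 − 64 + 32 = 32/3.
∫_0^2 u² dx = 64/15, so ||u||_L² = 8*sqrt(15)/15.
∫_0^2 (u')² dx = 32/3, so ||u'||_L² = 4*sqrt(6)/3.
Ratio ||u||_L² / ||u'||_L² = sqrt(10)/5.
Sharp Poincaré constant on H^1_0(0, 2) is C_P = L/π = 2/π, achieved by sin(π/2·x).
A polynomial bump cannot attain the sharp Poincaré constant (only the first sine eigenfunction does), so the ratio is strictly less than C_P, consistent with ||u||_L² ≤ C_P ||u'||_L².


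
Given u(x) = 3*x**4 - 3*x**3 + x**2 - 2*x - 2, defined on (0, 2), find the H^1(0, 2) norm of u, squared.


||u||_{H^1}^2 = 20960/21

The H^1 norm (squared) on an interval (0, L) is
  ||u||_{H^1}^2 = ∫_0^L u(x)^2 dx + ∫_0^L u'(x)^2 dx.
Compute u'(x) = 12*x**3 - 9*x**2 + 2*x - 2.
Then u(x)^2 = 9*x**8 - 18*x**7 + 15*x**6 - 18*x**5 + x**4 + 8*x**3 + 8*x + 4 and u'(x)^2 = 144*x**6 - 216*x**5 + 129*x**4 - 84*x**3 + 40*x**2 - 8*x + 4.
Integrate each monomial from 0 to 2 using ∫_0^2 c·x^n dx = c·2^(n+1)/(n+1):
  ∫_0^2 u(x)^2 dx = ∫_0^2 (9*x^8 - 18*x^7 + 15*x^6 - 18*x^5 + x^4 + 8*x^3 + 8*x + 4) dx. Term by term:
    ∫_0^2 9*x^8 dx = 512;  ∫_0^2 -18*x^7 dx = -576;  ∫_0^2 15*x^6 dx = 1920/7;
    ∫_0^2 -18*x^5 dx = -192;  ∫_0^2 x^4 dx = 32/5;  ∫_0^2 8*x^3 dx = 32;
    ∫_0^2 8*x dx = 16;  ∫_0^2 4 dx = 8.
  Sum: 512 − 576 + 1920/7 − 192 + 32/5 + 32 + 16 + 8 = 2824/35.
  ∫_0^2 u'(x)^2 dx = ∫_0^2 (144*x^6 - 216*x^5 + 129*x^4 - 84*x^3 + 40*x^2 - 8*x + 4) dx. Term by term:
    ∫_0^2 144*x^6 dx = 18432/7;  ∫_0^2 -216*x^5 dx = -2304;  ∫_0^2 129*x^4 dx = 4128/5;
    ∫_0^2 -84*x^3 dx = -336;  ∫_0^2 40*x^2 dx = 320/3;  ∫_0^2 -8*x dx = -16;
    ∫_0^2 4 dx = 8.
  Sum: 18432/7 − 2304 + 4128/5 − 336 + 320/3 − 16 + 8 = 96328/105.
Adding: ||u||_{H^1}^2 = 2824/35 + 96328/105 = 20960/21.


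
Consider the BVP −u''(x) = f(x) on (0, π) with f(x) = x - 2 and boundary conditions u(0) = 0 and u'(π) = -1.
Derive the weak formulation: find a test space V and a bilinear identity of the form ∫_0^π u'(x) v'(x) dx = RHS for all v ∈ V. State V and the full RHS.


V = {v ∈ H^1(0, π) : v(0) = 0} (test functions vanish at x = 0 where u is specified); weak form: ∫_0^π u'v' dx = ∫_0^π (x - 2) v dx − v(π) for all v ∈ V.

Multiply both sides by a test function v and integrate from 0 to π:
  ∫_0^π −u''(x) v(x) dx = ∫_0^π f(x) v(x) dx.
Integrate the LHS by parts once:
  ∫_0^π −u'' v dx = −[u'(x) v(x)]_0^π + ∫_0^π u'(x) v'(x) dx.
Thus ∫_0^π u'(x) v'(x) dx = ∫_0^π f(x) v(x) dx + [u'(x) v(x)]_0^π.
Choose V so that boundary terms are either known or forced to vanish.
Mixed BC: u(0) = 0 (Dirichlet) and u'(π) = -1 (Neumann). Define V = {v ∈ H^1(0, π) : v(0) = 0}. Then [u' v]_0^π = u'(π)·v(π) − u'(0)·0 = − v(π).
Weak formulation: find u (satisfying any essential BC) such that ∫_0^π u'(x) v'(x) dx = ∫_0^π f v dx − v(π) for all v ∈ V (Dirichlet at 0 absorbed into V; Neumann datum at x = π contributes the boundary term).
Substituting f(x) = x - 2, the right-hand side is ∫_0^π (x - 2) v dx − v(π).


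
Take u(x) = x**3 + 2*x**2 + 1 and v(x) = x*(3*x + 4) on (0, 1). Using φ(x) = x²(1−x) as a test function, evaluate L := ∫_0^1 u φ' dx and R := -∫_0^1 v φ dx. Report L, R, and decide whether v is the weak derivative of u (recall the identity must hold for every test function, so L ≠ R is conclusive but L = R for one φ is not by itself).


LHS = -3/10, RHS = -3/10. Yes, v = u' weakly.

u(x) = x**3 + 2*x**2 + 1, classical derivative u'(x) = 3*x**2 + 4*x.
φ(x) = x²(1−x), so φ'(x) = x*(2 - 3*x).
Note φ(0) = φ(1) = 0, so the boundary term u·φ vanishes.
LHS = ∫_0^1 u(x) φ'(x) dx = ∫_0^1 (-3*x^5 - 4*x^4 + 4*x^3 - 3*x^2 + 2*x) dx. Term by term:
  ∫_0^1 -3*x^5 dx = -1/2;  ∫_0^1 -4*x^4 dx = -4/5;  ∫_0^1 4*x^3 dx = 1;
  ∫_0^1 -3*x^2 dx = -1;  ∫_0^1 2*x dx = 1.
Sum: -1/2 − 4/5 + 1 − 1 + 1 = -3/10.
So LHS = -3/10.
∫_0^1 v(x) φ(x) dx = ∫_0^1 (-3*x^5 - x^4 + 4*x^3) dx. Term by term:
  ∫_0^1 -3*x^5 dx = -1/2;  ∫_0^1 -x^4 dx = -1/5;  ∫_0^1 4*x^3 dx = 1.
Sum: -1/2 − 1/5 + 1 = 3/10.
So RHS = -∫_0^1 v(x) φ(x) dx = -3/10.
LHS = RHS, so the identity holds for this test φ.
Moreover u is smooth here and v(x) = u'(x) = 3*x**2 + 4*x pointwise, so the identity holds for every test function. Hence v is the weak derivative of u.


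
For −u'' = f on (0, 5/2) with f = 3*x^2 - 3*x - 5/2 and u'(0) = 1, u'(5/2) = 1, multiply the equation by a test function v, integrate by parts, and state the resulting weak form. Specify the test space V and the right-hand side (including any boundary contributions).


V = H^1(0, 5/2) (v unrestricted at boundary; u is determined up to an additive constant); weak form: ∫_0^5/2 u'v' dx = ∫_0^5/2 (3*x^2 - 3*x - 5/2) v dx + v(5/2) − v(0) for all v ∈ V.

Multiply both sides by a test function v and integrate from 0 to 5/2:
  ∫_0^5/2 −u''(x) v(x) dx = ∫_0^5/2 f(x) v(x) dx.
Integrate the LHS by parts once:
  ∫_0^5/2 −u'' v dx = −[u'(x) v(x)]_0^5/2 + ∫_0^5/2 u'(x) v'(x) dx.
Thus ∫_0^5/2 u'(x) v'(x) dx = ∫_0^5/2 f(x) v(x) dx + [u'(x) v(x)]_0^5/2.
Choose V so that boundary terms are either known or forced to vanish.
u has inhomogeneous Neumann u'(0) = 1, u'(5/2) = 1. [u' v]_0^5/2 = (1)·v(5/2) − (1)·v(0) = v(5/2) − v(0). Take V = H^1(0, 5/2); boundary term becomes part of RHS.
Weak formulation: find u (satisfying any essential BC) such that ∫_0^5/2 u'(x) v'(x) dx = ∫_0^5/2 f v dx + v(5/2) − v(0) for all v ∈ V (Neumann data are natural BCs: they enter the RHS as boundary terms).
Substituting f(x) = 3*x^2 - 3*x - 5/2, the right-hand side is ∫_0^5/2 (3*x^2 - 3*x - 5/2) v dx + v(5/2) − v(0).
Compatibility check (pure Neumann): taking v ≡ 1 ∈ V gives 0 = ∫_0^5/2 f dx + (1) − (1), i.e. ∫_0^5/2 f dx must equal u'(0) − u'(5/2) = 0. Indeed ∫_0^5/2 (3*x^2 - 3*x - 5/2) dx = 0, so the data are compatible. The solution is then unique only up to an additive constant (fix it e.g. by requiring ∫_0^5/2 u dx = 0).


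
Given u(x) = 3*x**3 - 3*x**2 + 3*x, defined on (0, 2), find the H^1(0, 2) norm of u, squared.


||u||_{H^1}^2 = 12942/35

The H^1 norm (squared) on an interval (0, L) is
  ||u||_{H^1}^2 = ∫_0^L u(x)^2 dx + ∫_0^L u'(x)^2 dx.
Compute u'(x) = 9*x**2 - 6*x + 3.
Then u(x)^2 = 9*x**6 - 18*x**5 + 27*x**4 - 18*x**3 + 9*x**2 and u'(x)^2 = 81*x**4 - 108*x**3 + 90*x**2 - 36*x + 9.
Integrate each monomial from 0 to 2 using ∫_0^2 c·x^n dx = c·2^(n+1)/(n+1):
  ∫_0^2 u(x)^2 dx = ∫_0^2 (9*x^6 - 18*x^5 + 27*x^4 - 18*x^3 + 9*x^2) dx. Term by term:
    ∫_0^2 9*x^6 dx = 1152/7;  ∫_0^2 -18*x^5 dx = -192;  ∫_0^2 27*x^4 dx = 864/5;
    ∫_0^2 -18*x^3 dx = -72;  ∫_0^2 9*x^2 dx = 24.
  Sum: 1152/7 − 192 + 864/5 − 72 + 24 = 3408/35.
  ∫_0^2 u'(x)^2 dx = ∫_0^2 (81*x^4 - 108*x^3 + 90*x^2 - 36*x + 9) dx. Term by term:
    ∫_0^2 81*x^4 dx = 2592/5;  ∫_0^2 -108*x^3 dx = -432;  ∫_0^2 90*x^2 dx = 240;
    ∫_0^2 -36*x dx = -72;  ∫_0^2 9 dx = 18.
  Sum: 2592/5 − 432 + 240 − 72 + 18 = 1362/5.
Adding: ||u||_{H^1}^2 = 3408/35 + 1362/5 = 12942/35.


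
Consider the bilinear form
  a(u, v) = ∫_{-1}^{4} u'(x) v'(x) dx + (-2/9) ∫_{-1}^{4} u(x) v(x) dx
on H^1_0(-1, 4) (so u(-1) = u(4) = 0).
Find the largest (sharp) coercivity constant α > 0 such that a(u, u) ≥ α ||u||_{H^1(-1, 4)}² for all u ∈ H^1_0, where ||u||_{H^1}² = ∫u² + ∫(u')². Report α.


α = (-50/9 + π^2)/(π^2 + 25)

Coercivity of a(·,·) on H^1_0(-1, 4) means a(u, u) ≥ α ||u||_{H^1}² for every u ∈ H^1_0.
The interval has length L = 5, and Poincaré/coercivity depend only on L. Here a(u, u) = ∫(u')² + (-2/9)·∫u².
Here c = -2/9 < 0 with |c| < (π/L)² = π^2/25, so coercivity still holds. The condition a(u,u) ≥ α||u||_{H^1}² reads (1−α)∫(u')² ≥ (α−c)∫u². Any admissible α is ≤ 1 (rapidly oscillating u have ∫u²/∫(u')² → 0), and α = 1 would force 0 ≥ (1−c)∫u², impossible since c < 1; so 1−α > 0. By the sharp Poincaré inequality on H^1_0 of an interval of length L, ∫(u')² ≥ (π/L)²∫u² with equality for the first sine mode sin(π(x−x₀)/L) (x₀ the left endpoint), so the inequality holds for all u iff (1−α)(π/L)² ≥ α − c, i.e. α ≤ ((π/L)² + c)/((π/L)² + 1) = (1 + c(L/π)²)/(1 + (L/π)²). (Direct route, valid since c ≤ 0: Poincaré gives c∫u² ≥ c(L/π)²∫(u')², so a(u,u) ≥ (1 + c(L/π)²)∫(u')², while ||u||_{H^1}² ≤ (1 + (L/π)²)∫(u')²; dividing yields the same α.) With (π/L)² = π^2/25 and c = -2/9, the largest admissible constant is α = ((π/L)² + c)/((π/L)² + 1).
Simplifying, α = (-50/9 + π^2)/(π^2 + 25).


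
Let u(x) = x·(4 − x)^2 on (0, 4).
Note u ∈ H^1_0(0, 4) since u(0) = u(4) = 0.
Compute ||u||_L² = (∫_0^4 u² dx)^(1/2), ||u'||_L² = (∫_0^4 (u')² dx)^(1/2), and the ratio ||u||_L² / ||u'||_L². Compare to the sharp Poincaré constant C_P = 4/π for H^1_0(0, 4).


||u||_L² / ||u'||_L² = 2*sqrt(14)/7 < C_P = 4/π.

u(x) = x·(4 − x)^2, so u'(x) = (x - 4)*(3*x - 4).
u(x) = x·(4 − x)^2 vanishes at x = 0 and x = 4, so u ∈ H^1_0(0, 4). Differentiate via the product rule and integrate the resulting polynomials term by term.
  ∫_0^4 u² dx = ∫_0^4 (x^6 - 16*x^5 + 96*x^4 - 256*x^3 + 256*x^2) dx. Term by term:
    ∫_0^4 x^6 dx = 16384/7;  ∫_0^4 -16*x^5 dx = -32768/3;  ∫_0^4 96*x^4 dx = 98304/5;
    ∫_0^4 -256*x^3 dx = -16384;  ∫_0^4 256*x^2 dx = 16384/3.
  Sum: 16384/7 − 32768/3 + 98304/5 − 16384 + 16384/3 = 16384/105.
  ∫_0^4 (u')² dx = ∫_0^4 (9*x^4 - 96*x^3 + 352*x^2 - 512*x + 256) dx. Term by term:
    ∫_0^4 9*x^4 dx = 9216/5;  ∫_0^4 -96*x^3 dx = -6144;  ∫_0^4 352*x^2 dx = 22528/3;
    ∫_0^4 -512*x dx = -4096;  ∫_0^4 256 dx = 1024.
  Sum: 9216/5 − 6144 + 22528/3 − 4096 + 1024 = 2048/15.
∫_0^4 u² dx = 16384/105, so ||u||_L² = 128*sqrt(105)/105.
∫_0^4 (u')² dx = 2048/15, so ||u'||_L² = 32*sqrt(30)/15.
Ratio ||u||_L² / ||u'||_L² = 2*sqrt(14)/7.
Sharp Poincaré constant on H^1_0(0, 4) is C_P = L/π = 4/π, achieved by sin(π/4·x).
A polynomial bump cannot attain the sharp Poincaré constant (only the first sine eigenfunction does), so the ratio is strictly less than C_P, consistent with ||u||_L² ≤ C_P ||u'||_L².


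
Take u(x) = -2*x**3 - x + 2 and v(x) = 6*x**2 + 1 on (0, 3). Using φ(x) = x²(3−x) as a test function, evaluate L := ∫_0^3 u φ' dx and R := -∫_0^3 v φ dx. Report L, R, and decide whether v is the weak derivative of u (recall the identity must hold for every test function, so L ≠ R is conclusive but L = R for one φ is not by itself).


LHS = 3051/20, RHS = -3051/20. No, v is not the weak derivative of u.

u(x) = -2*x**3 - x + 2, classical derivative u'(x) = -6*x**2 - 1.
φ(x) = x²(3−x), so φ'(x) = 3*x*(2 - x).
Note φ(0) = φ(3) = 0, so the boundary term u·φ vanishes.
LHS = ∫_0^3 u(x) φ'(x) dx = ∫_0^3 (6*x^5 - 12*x^4 + 3*x^3 - 12*x^2 + 12*x) dx. Term by term:
  ∫_0^3 6*x^5 dx = 729;  ∫_0^3 -12*x^4 dx = -2916/5;  ∫_0^3 3*x^3 dx = 243/4;
  ∫_0^3 -12*x^2 dx = -108;  ∫_0^3 12*x dx = 54.
Sum: 729 − 2916/5 + 243/4 − 108 + 54 = 3051/20.
So LHS = 3051/20.
∫_0^3 v(x) φ(x) dx = ∫_0^3 (-6*x^5 + 18*x^4 - x^3 + 3*x^2) dx. Term by term:
  ∫_0^3 -6*x^5 dx = -729;  ∫_0^3 18*x^4 dx = 4374/5;  ∫_0^3 -x^3 dx = -81/4;
  ∫_0^3 3*x^2 dx = 27.
Sum: -729 + 4374/5 − 81/4 + 27 = 3051/20.
So RHS = -∫_0^3 v(x) φ(x) dx = -3051/20.
LHS − RHS = 3051/10 ≠ 0, so the identity fails.
(For a valid weak derivative the identity must hold for EVERY test function, in particular this one. The failure shows v is NOT the weak derivative of u.)
Correct weak derivative would be u'(x) = -6*x**2 - 1.


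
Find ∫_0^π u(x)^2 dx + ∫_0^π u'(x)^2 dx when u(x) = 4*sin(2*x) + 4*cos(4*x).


||u||_{H^1(0,π)}^2 = 176*π

u'(x) = -16*sin(4*x) + 8*cos(2*x).
Expand u² and (u')² and integrate term by term on (0, π), using: for integers n ≥ 1, ∫_0^π sin²(nx) dx = ∫_0^π cos²(nx) dx = π/2; for n ≠ n', ∫_0^π sin(nx)sin(n'x) dx = ∫_0^π cos(nx)cos(n'x) dx = 0; and by product-to-sum, ∫_0^π sin(nx)cos(n'x) dx = ½∫_0^π [sin((n+n')x) + sin((n−n')x)] dx, which is 0 when n+n' is even and 2n/(n²−n'²) when n+n' is odd (it need not vanish on (0, π)).
  u² squared terms: (4)²·∫cos(4x)² dx = 16·π/2 = 8*π;  (4)²·∫sin(2x)² dx = 16·π/2 = 8*π.
  u² cross terms: 2·(4)·(4)·∫cos(4x)·sin(2x) dx = 32·(0) = 0.
  So ∫_0^π u² dx = 8*π + 8*π + 0 = 16*π.
  (u')² squared terms: (-16)²·∫sin(4x)² dx = 256·π/2 = 128*π;  (8)²·∫cos(2x)² dx = 64·π/2 = 32*π.
  (u')² cross terms: 2·(-16)·(8)·∫sin(4x)·cos(2x) dx = -256·(0) = 0.
  So ∫_0^π (u')² dx = 128*π + 32*π + 0 = 160*π.
||u||_{H^1}^2 = (16*π) + (160*π) = 176*π.


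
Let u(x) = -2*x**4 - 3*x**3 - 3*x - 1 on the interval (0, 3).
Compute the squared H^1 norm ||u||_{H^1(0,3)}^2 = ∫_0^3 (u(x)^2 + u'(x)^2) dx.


||u||_{H^1}^2 = 2347593/35

The H^1 norm (squared) on an interval (0, L) is
  ||u||_{H^1}^2 = ∫_0^L u(x)^2 dx + ∫_0^L u'(x)^2 dx.
Compute u'(x) = -8*x**3 - 9*x**2 - 3.
Then u(x)^2 = 4*x**8 + 12*x**7 + 9*x**6 + 12*x**5 + 22*x**4 + 6*x**3 + 9*x**2 + 6*x + 1 and u'(x)^2 = 64*x**6 + 144*x**5 + 81*x**4 + 48*x**3 + 54*x**2 + 9.
Integrate each monomial from 0 to 3 using ∫_0^3 c·x^n dx = c·3^(n+1)/(n+1):
  ∫_0^3 u(x)^2 dx = ∫_0^3 (4*x^8 + 12*x^7 + 9*x^6 + 12*x^5 + 22*x^4 + 6*x^3 + 9*x^2 + 6*x + 1) dx. Term by term:
    ∫_0^3 4*x^8 dx = 8748;  ∫_0^3 12*x^7 dx = 19683/2;  ∫_0^3 9*x^6 dx = 19683/7;
    ∫_0^3 12*x^5 dx = 1458;  ∫_0^3 22*x^4 dx = 5346/5;  ∫_0^3 6*x^3 dx = 243/2;
    ∫_0^3 9*x^2 dx = 81;  ∫_0^3 6*x dx = 27;  ∫_0^3 1 dx = 3.
  Sum: 8748 + 19683/2 + 19683/7 + 1458 + 5346/5 + 243/2 + 81 + 27 + 3 = 845637/35.
  ∫_0^3 u'(x)^2 dx = ∫_0^3 (64*x^6 + 144*x^5 + 81*x^4 + 48*x^3 + 54*x^2 + 9) dx. Term by term:
    ∫_0^3 64*x^6 dx = 139968/7;  ∫_0^3 144*x^5 dx = 17496;  ∫_0^3 81*x^4 dx = 19683/5;
    ∫_0^3 48*x^3 dx = 972;  ∫_0^3 54*x^2 dx = 486;  ∫_0^3 9 dx = 27.
  Sum: 139968/7 + 17496 + 19683/5 + 972 + 486 + 27 = 1501956/35.
Adding: ||u||_{H^1}^2 = 845637/35 + 1501956/35 = 2347593/35.


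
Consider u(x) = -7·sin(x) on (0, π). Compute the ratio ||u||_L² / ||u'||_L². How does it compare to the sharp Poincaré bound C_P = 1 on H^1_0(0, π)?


||u||_L² / ||u'||_L² = 1 = C_P.

u(x) = -7·sin(x), so u'(x) = -7*cos(x).
Writing u(x) = A·sin(kπx/L) with A = -7 and k = 1, use ∫_0^L sin²(kπx/L) dx = L/2 and ∫_0^L cos²(kπx/L) dx = L/2.
u² = 49·sin²(x) and (u')² = 49·cos²(x), and each of sin², cos² integrates to L/2 = π/2 over (0, π).
∫_0^π u² dx = 49*π/2, so ||u||_L² = 7*sqrt(2)*sqrt(π)/2.
∫_0^π (u')² dx = 49*π/2, so ||u'||_L² = 7*sqrt(2)*sqrt(π)/2.
Ratio ||u||_L² / ||u'||_L² = 1.
Sharp Poincaré constant on H^1_0(0, π) is C_P = L/π = 1, achieved by sin(x).
This is the k = 1 eigenfunction (up to amplitude), so the ratio equals the sharp Poincaré constant exactly.
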